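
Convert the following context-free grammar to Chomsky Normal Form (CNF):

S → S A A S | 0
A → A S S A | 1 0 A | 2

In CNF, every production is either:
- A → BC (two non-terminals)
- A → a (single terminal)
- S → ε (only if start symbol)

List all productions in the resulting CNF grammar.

S → 0; T1 → 1; T0 → 0; A → 2; S → S X0; X0 → A X1; X1 → A S; A → A X2; X2 → S X3; X3 → S A; A → T1 X4; X4 → T0 A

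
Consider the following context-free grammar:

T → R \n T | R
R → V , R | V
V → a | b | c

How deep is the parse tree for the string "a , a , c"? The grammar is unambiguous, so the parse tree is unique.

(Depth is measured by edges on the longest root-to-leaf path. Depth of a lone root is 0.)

5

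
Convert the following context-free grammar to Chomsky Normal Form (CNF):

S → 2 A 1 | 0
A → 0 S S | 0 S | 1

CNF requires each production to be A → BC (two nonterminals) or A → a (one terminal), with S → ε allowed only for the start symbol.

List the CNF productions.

T2 → 2; T1 → 1; S → 0; T0 → 0; A → 1; S → T2 X0; X0 → A T1; A → T0 X1; X1 → S S; A → T0 S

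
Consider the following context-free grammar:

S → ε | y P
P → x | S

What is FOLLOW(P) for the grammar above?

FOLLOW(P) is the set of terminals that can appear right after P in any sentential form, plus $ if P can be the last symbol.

We compute FOLLOW(P) using the standard algorithm.
FOLLOW(S) starts with {$}.
FIRST(P) = {x, y, ε}
FIRST(S) = {y, ε}
FOLLOW(P) = {$}
FOLLOW(S) = {$}
Therefore, FOLLOW(P) = {$}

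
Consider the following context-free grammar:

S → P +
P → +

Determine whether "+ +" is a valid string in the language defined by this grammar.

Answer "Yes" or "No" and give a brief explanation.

Yes - a valid derivation exists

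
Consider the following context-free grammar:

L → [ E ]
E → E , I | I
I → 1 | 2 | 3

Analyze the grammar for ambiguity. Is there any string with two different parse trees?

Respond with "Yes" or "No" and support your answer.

No - the grammar is unambiguous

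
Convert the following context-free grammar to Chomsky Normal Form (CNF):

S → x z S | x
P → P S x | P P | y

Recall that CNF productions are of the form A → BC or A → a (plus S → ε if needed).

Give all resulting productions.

TX → x; TZ → z; S → x; P → y; S → TX X0; X0 → TZ S; P → P X1; X1 → S TX; P → P P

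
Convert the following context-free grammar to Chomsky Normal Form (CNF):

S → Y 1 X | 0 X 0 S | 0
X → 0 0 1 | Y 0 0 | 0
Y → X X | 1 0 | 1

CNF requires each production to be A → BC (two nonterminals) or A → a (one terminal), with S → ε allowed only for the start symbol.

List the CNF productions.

T1 → 1; T0 → 0; S → 0; X → 0; Y → 1; S → Y X0; X0 → T1 X; S → T0 X1; X1 → X X2; X2 → T0 S; X → T0 X3; X3 → T0 T1; X → Y X4; X4 → T0 T0; Y → X X; Y → T1 T0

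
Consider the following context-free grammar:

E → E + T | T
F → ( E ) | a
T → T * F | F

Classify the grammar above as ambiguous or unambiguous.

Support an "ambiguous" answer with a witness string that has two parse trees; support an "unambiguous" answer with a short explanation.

Unambiguous - every string in the language has a unique parse tree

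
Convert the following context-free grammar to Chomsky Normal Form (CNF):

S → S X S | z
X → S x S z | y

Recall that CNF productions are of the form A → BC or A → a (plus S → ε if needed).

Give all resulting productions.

S → z; TX → x; TZ → z; X → y; S → S X0; X0 → X S; X → S X1; X1 → TX X2; X2 → S TZ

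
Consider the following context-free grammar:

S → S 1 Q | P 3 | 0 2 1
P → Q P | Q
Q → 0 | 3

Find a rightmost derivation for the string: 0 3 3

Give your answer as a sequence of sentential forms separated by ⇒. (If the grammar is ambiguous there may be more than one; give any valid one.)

S ⇒ P 3 ⇒ Q P 3 ⇒ Q Q 3 ⇒ Q 3 3 ⇒ 0 3 3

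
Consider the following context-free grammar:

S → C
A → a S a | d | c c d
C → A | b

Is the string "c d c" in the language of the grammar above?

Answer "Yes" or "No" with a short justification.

No - no valid derivation exists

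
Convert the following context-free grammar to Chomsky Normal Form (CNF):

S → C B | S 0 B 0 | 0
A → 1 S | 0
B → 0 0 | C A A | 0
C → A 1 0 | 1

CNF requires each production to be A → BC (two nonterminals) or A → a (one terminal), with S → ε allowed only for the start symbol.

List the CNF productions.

T0 → 0; S → 0; T1 → 1; A → 0; B → 0; C → 1; S → C B; S → S X0; X0 → T0 X1; X1 → B T0; A → T1 S; B → T0 T0; B → C X2; X2 → A A; C → A X3; X3 → T1 T0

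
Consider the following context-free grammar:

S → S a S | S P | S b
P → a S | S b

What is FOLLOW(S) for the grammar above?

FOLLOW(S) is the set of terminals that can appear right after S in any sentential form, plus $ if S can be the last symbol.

We compute FOLLOW(S) using the standard algorithm.
FOLLOW(S) starts with {$}.
FIRST(P) = {a}
FIRST(S) = {}
FOLLOW(P) = {$, a, b}
FOLLOW(S) = {$, a, b}
Therefore, FOLLOW(S) = {$, a, b}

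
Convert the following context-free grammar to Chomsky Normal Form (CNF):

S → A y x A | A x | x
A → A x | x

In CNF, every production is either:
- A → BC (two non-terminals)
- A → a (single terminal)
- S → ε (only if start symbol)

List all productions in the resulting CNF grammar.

TY → y; TX → x; S → x; A → x; S → A X0; X0 → TY X1; X1 → TX A; S → A TX; A → A TX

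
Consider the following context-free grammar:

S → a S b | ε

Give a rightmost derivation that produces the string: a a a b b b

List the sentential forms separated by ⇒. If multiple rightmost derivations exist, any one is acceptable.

S ⇒ a S b ⇒ a a S b b ⇒ a a a S b b b ⇒ a a a b b b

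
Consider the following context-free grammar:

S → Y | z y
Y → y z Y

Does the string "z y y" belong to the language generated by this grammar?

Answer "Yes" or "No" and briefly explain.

No - no valid derivation exists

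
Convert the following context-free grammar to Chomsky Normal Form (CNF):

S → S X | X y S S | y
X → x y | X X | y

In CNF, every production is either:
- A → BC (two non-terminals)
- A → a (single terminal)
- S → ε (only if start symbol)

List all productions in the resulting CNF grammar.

TY → y; S → y; TX → x; X → y; S → S X; S → X X0; X0 → TY X1; X1 → S S; X → TX TY; X → X X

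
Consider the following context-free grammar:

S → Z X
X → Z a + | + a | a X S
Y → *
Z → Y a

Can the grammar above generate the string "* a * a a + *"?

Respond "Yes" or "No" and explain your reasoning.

No - no valid derivation exists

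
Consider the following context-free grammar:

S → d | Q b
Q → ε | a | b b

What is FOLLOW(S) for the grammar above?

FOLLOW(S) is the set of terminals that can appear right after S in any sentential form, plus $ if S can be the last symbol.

We compute FOLLOW(S) using the standard algorithm.
FOLLOW(S) starts with {$}.
FIRST(Q) = {a, b, ε}
FIRST(S) = {a, b, d}
FOLLOW(Q) = {b}
FOLLOW(S) = {$}
Therefore, FOLLOW(S) = {$}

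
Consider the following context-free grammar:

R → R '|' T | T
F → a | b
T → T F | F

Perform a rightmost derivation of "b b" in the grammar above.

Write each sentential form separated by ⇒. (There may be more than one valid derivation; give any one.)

R ⇒ T ⇒ T F ⇒ T b ⇒ F b ⇒ b b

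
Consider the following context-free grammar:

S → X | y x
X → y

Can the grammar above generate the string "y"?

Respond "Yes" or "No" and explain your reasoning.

Yes - a valid derivation exists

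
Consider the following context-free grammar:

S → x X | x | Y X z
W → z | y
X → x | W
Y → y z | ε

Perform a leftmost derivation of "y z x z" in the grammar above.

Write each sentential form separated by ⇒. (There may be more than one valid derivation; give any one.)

S ⇒ Y X z ⇒ y z X z ⇒ y z x z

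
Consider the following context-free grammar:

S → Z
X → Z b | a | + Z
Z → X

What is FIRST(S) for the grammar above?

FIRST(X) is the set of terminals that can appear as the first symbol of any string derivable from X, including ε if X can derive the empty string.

We compute FIRST(S) using the standard algorithm.
FIRST(S) = {+, a}
FIRST(X) = {+, a}
FIRST(Z) = {+, a}
Therefore, FIRST(S) = {+, a}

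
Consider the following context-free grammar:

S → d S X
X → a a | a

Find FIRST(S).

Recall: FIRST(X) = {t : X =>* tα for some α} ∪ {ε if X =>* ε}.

We compute FIRST(S) using the standard algorithm.
FIRST(S) = {d}
FIRST(X) = {a}
Therefore, FIRST(S) = {d}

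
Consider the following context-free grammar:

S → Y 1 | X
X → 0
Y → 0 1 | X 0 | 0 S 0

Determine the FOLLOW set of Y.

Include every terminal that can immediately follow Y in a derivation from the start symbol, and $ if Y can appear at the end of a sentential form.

We compute FOLLOW(Y) using the standard algorithm.
FOLLOW(S) starts with {$}.
FIRST(S) = {0}
FIRST(X) = {0}
FIRST(Y) = {0}
FOLLOW(S) = {$, 0}
FOLLOW(X) = {$, 0}
FOLLOW(Y) = {1}
Therefore, FOLLOW(Y) = {1}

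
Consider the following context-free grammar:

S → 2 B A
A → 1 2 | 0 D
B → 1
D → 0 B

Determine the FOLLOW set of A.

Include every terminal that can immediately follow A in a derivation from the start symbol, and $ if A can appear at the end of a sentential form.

We compute FOLLOW(A) using the standard algorithm.
FOLLOW(S) starts with {$}.
FIRST(A) = {0, 1}
FIRST(B) = {1}
FIRST(D) = {0}
FIRST(S) = {2}
FOLLOW(A) = {$}
FOLLOW(B) = {$, 0, 1}
FOLLOW(D) = {$}
FOLLOW(S) = {$}
Therefore, FOLLOW(A) = {$}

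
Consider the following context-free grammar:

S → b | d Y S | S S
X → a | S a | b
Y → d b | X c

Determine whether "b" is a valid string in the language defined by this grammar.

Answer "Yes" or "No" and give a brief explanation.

Yes - a valid derivation exists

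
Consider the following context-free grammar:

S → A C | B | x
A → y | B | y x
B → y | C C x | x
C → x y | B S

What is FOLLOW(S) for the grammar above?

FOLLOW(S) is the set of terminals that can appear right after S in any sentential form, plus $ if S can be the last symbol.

We compute FOLLOW(S) using the standard algorithm.
FOLLOW(S) starts with {$}.
FIRST(A) = {x, y}
FIRST(B) = {x, y}
FIRST(C) = {x, y}
FIRST(S) = {x, y}
FOLLOW(A) = {x, y}
FOLLOW(B) = {$, x, y}
FOLLOW(C) = {$, x, y}
FOLLOW(S) = {$, x, y}
Therefore, FOLLOW(S) = {$, x, y}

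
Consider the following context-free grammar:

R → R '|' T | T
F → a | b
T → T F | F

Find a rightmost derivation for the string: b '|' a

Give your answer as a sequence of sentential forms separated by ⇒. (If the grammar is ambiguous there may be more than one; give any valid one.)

R ⇒ R '|' T ⇒ R '|' F ⇒ R '|' a ⇒ T '|' a ⇒ F '|' a ⇒ b '|' a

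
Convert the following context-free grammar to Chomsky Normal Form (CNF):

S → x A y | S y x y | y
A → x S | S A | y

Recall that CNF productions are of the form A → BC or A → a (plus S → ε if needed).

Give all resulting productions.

TX → x; TY → y; S → y; A → y; S → TX X0; X0 → A TY; S → S X1; X1 → TY X2; X2 → TX TY; A → TX S; A → S A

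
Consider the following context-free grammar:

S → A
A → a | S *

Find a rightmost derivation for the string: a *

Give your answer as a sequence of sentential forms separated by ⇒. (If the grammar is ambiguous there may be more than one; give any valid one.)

S ⇒ A ⇒ S * ⇒ A * ⇒ a *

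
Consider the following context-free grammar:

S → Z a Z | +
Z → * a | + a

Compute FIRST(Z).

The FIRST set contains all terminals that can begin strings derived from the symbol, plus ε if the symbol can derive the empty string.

We compute FIRST(Z) using the standard algorithm.
FIRST(S) = {*, +}
FIRST(Z) = {*, +}
Therefore, FIRST(Z) = {*, +}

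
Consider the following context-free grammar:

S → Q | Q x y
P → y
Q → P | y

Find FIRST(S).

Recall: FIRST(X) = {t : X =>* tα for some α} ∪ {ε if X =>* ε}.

We compute FIRST(S) using the standard algorithm.
FIRST(P) = {y}
FIRST(Q) = {y}
FIRST(S) = {y}
Therefore, FIRST(S) = {y}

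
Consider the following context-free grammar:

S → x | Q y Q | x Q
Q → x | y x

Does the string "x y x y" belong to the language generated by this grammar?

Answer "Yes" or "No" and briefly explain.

No - no valid derivation exists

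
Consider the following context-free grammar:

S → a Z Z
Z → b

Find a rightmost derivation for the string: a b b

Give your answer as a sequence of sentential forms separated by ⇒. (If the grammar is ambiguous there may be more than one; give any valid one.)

S ⇒ a Z Z ⇒ a Z b ⇒ a b b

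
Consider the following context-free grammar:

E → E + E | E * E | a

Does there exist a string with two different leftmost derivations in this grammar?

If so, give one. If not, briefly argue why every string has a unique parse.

Yes - the string 'a * a + a * a' has two distinct leftmost derivations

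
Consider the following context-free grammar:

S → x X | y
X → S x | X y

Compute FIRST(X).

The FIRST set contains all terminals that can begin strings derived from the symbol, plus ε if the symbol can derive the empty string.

We compute FIRST(X) using the standard algorithm.
FIRST(S) = {x, y}
FIRST(X) = {x, y}
Therefore, FIRST(X) = {x, y}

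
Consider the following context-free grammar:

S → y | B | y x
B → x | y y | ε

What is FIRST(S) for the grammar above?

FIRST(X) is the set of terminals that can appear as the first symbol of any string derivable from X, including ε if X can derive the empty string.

We compute FIRST(S) using the standard algorithm.
FIRST(B) = {x, y, ε}
FIRST(S) = {x, y, ε}
Therefore, FIRST(S) = {x, y, ε}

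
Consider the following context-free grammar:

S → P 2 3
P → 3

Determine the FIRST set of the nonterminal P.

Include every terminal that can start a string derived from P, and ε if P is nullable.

We compute FIRST(P) using the standard algorithm.
FIRST(P) = {3}
FIRST(S) = {3}
Therefore, FIRST(P) = {3}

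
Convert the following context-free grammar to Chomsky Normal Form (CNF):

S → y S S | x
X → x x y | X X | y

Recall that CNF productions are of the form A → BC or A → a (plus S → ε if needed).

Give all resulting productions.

TY → y; S → x; TX → x; X → y; S → TY X0; X0 → S S; X → TX X1; X1 → TX TY; X → X X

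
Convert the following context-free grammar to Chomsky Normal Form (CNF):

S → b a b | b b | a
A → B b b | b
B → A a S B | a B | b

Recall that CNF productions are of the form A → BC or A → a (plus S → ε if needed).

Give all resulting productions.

TB → b; TA → a; S → a; A → b; B → b; S → TB X0; X0 → TA TB; S → TB TB; A → B X1; X1 → TB TB; B → A X2; X2 → TA X3; X3 → S B; B → TA B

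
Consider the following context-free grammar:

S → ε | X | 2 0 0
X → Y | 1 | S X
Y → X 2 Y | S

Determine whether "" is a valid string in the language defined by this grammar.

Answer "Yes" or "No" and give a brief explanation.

Yes - a valid derivation exists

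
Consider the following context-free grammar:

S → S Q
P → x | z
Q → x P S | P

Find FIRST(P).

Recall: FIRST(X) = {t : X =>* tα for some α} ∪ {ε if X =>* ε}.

We compute FIRST(P) using the standard algorithm.
FIRST(P) = {x, z}
FIRST(Q) = {x, z}
FIRST(S) = {}
Therefore, FIRST(P) = {x, z}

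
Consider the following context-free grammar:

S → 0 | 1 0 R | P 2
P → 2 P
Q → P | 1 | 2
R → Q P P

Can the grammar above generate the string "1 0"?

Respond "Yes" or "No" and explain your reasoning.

No - no valid derivation exists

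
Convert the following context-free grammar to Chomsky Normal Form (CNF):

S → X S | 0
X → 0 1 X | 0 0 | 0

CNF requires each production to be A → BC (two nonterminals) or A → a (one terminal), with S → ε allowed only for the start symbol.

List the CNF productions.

S → 0; T0 → 0; T1 → 1; X → 0; S → X S; X → T0 X0; X0 → T1 X; X → T0 T0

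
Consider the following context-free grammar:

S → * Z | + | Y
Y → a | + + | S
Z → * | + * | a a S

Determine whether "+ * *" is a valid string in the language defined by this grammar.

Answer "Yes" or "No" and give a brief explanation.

No - no valid derivation exists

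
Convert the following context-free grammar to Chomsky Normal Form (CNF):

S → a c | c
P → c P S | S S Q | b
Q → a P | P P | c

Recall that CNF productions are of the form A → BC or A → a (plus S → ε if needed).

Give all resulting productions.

TA → a; TC → c; S → c; P → b; Q → c; S → TA TC; P → TC X0; X0 → P S; P → S X1; X1 → S Q; Q → TA P; Q → P P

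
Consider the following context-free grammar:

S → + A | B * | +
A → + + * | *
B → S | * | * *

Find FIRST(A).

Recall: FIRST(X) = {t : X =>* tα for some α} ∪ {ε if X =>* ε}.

We compute FIRST(A) using the standard algorithm.
FIRST(A) = {*, +}
FIRST(B) = {*, +}
FIRST(S) = {*, +}
Therefore, FIRST(A) = {*, +}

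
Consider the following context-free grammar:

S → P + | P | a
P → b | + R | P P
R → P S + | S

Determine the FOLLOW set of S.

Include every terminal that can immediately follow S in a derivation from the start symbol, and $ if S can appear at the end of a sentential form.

We compute FOLLOW(S) using the standard algorithm.
FOLLOW(S) starts with {$}.
FIRST(P) = {+, b}
FIRST(R) = {+, a, b}
FIRST(S) = {+, a, b}
FOLLOW(P) = {$, +, a, b}
FOLLOW(R) = {$, +, a, b}
FOLLOW(S) = {$, +, a, b}
Therefore, FOLLOW(S) = {$, +, a, b}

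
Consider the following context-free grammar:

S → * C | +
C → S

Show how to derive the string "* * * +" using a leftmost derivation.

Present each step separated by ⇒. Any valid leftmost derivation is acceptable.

S ⇒ * C ⇒ * S ⇒ * * C ⇒ * * S ⇒ * * * C ⇒ * * * S ⇒ * * * +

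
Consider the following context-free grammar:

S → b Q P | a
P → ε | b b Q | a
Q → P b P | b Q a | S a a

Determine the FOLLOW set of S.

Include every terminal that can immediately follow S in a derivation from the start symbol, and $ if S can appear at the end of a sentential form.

We compute FOLLOW(S) using the standard algorithm.
FOLLOW(S) starts with {$}.
FIRST(P) = {a, b, ε}
FIRST(Q) = {a, b}
FIRST(S) = {a, b}
FOLLOW(P) = {$, a, b}
FOLLOW(Q) = {$, a, b}
FOLLOW(S) = {$, a}
Therefore, FOLLOW(S) = {$, a}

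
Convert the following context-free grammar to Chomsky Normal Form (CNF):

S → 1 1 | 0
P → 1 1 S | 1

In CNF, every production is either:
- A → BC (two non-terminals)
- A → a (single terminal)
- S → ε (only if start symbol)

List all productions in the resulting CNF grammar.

T1 → 1; S → 0; P → 1; S → T1 T1; P → T1 X0; X0 → T1 S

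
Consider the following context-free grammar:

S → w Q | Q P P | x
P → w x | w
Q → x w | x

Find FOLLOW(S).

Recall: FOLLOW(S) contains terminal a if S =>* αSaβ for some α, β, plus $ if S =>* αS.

We compute FOLLOW(S) using the standard algorithm.
FOLLOW(S) starts with {$}.
FIRST(P) = {w}
FIRST(Q) = {x}
FIRST(S) = {w, x}
FOLLOW(P) = {$, w}
FOLLOW(Q) = {$, w}
FOLLOW(S) = {$}
Therefore, FOLLOW(S) = {$}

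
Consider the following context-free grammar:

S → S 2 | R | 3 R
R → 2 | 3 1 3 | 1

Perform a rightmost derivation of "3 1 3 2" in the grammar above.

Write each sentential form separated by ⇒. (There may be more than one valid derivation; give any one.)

S ⇒ S 2 ⇒ R 2 ⇒ 3 1 3 2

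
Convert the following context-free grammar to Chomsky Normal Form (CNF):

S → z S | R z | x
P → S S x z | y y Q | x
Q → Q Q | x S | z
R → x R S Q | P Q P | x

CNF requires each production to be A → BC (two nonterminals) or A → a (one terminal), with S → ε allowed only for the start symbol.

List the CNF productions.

TZ → z; S → x; TX → x; TY → y; P → x; Q → z; R → x; S → TZ S; S → R TZ; P → S X0; X0 → S X1; X1 → TX TZ; P → TY X2; X2 → TY Q; Q → Q Q; Q → TX S; R → TX X3; X3 → R X4; X4 → S Q; R → P X5; X5 → Q P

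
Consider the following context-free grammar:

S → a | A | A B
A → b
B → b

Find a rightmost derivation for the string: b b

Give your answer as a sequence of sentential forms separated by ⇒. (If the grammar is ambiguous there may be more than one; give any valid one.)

S ⇒ A B ⇒ A b ⇒ b b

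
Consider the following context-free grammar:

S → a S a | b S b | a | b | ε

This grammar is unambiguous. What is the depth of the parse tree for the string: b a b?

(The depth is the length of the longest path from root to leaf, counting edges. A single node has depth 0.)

2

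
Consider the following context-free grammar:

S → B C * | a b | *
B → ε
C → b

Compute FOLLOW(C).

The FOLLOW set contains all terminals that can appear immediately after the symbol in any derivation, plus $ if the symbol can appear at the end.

We compute FOLLOW(C) using the standard algorithm.
FOLLOW(S) starts with {$}.
FIRST(B) = {ε}
FIRST(C) = {b}
FIRST(S) = {*, a, b}
FOLLOW(B) = {b}
FOLLOW(C) = {*}
FOLLOW(S) = {$}
Therefore, FOLLOW(C) = {*}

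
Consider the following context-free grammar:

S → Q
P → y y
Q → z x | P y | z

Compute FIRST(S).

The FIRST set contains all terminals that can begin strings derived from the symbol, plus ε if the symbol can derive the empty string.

We compute FIRST(S) using the standard algorithm.
FIRST(P) = {y}
FIRST(Q) = {y, z}
FIRST(S) = {y, z}
Therefore, FIRST(S) = {y, z}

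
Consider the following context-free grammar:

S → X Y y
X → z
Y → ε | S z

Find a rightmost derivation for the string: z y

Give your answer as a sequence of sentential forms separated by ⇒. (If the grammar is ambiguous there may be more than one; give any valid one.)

S ⇒ X Y y ⇒ X y ⇒ z y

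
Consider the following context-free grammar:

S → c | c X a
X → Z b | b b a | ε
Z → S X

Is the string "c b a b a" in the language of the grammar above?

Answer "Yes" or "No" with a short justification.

No - no valid derivation exists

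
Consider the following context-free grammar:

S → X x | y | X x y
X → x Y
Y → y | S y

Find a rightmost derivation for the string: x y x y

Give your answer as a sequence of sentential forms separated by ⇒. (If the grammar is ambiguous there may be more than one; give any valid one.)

S ⇒ X x y ⇒ x Y x y ⇒ x y x y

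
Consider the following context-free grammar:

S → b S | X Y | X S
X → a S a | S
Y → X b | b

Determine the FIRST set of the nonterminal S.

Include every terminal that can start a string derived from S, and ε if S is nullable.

We compute FIRST(S) using the standard algorithm.
FIRST(S) = {a, b}
FIRST(X) = {a, b}
FIRST(Y) = {a, b}
Therefore, FIRST(S) = {a, b}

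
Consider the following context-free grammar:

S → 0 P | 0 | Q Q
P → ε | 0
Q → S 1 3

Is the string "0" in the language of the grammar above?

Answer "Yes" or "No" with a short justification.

Yes - a valid derivation exists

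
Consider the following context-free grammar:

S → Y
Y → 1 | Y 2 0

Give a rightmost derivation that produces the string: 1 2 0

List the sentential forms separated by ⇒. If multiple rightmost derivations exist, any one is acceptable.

S ⇒ Y ⇒ Y 2 0 ⇒ 1 2 0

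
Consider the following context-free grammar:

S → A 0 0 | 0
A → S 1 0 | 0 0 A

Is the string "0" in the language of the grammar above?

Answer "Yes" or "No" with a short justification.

Yes - a valid derivation exists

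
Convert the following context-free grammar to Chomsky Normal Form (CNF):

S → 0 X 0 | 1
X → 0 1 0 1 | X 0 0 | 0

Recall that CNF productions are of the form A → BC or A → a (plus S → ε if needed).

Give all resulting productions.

T0 → 0; S → 1; T1 → 1; X → 0; S → T0 X0; X0 → X T0; X → T0 X1; X1 → T1 X2; X2 → T0 T1; X → X X3; X3 → T0 T0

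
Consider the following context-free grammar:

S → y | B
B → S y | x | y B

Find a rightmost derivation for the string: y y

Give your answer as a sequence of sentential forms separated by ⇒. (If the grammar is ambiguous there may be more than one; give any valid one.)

S ⇒ B ⇒ S y ⇒ y y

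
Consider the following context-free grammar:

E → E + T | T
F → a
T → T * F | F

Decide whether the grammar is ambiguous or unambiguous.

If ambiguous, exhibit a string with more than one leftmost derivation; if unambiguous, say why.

Unambiguous - every string in the language has a unique leftmost derivation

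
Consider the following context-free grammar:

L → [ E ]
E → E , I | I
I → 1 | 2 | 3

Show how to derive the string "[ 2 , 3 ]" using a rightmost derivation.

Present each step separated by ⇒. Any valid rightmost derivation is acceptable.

L ⇒ [ E ] ⇒ [ E , I ] ⇒ [ E , 3 ] ⇒ [ I , 3 ] ⇒ [ 2 , 3 ]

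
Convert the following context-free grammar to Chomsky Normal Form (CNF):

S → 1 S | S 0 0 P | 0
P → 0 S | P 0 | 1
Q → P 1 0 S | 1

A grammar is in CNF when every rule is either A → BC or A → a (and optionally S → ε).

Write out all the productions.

T1 → 1; T0 → 0; S → 0; P → 1; Q → 1; S → T1 S; S → S X0; X0 → T0 X1; X1 → T0 P; P → T0 S; P → P T0; Q → P X2; X2 → T1 X3; X3 → T0 S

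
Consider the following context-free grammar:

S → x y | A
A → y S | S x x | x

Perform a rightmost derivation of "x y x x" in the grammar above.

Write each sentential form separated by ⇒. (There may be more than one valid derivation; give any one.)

S ⇒ A ⇒ S x x ⇒ x y x x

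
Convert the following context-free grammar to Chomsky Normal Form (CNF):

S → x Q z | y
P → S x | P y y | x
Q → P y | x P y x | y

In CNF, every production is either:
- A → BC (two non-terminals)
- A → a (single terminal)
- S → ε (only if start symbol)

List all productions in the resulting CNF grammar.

TX → x; TZ → z; S → y; TY → y; P → x; Q → y; S → TX X0; X0 → Q TZ; P → S TX; P → P X1; X1 → TY TY; Q → P TY; Q → TX X2; X2 → P X3; X3 → TY TX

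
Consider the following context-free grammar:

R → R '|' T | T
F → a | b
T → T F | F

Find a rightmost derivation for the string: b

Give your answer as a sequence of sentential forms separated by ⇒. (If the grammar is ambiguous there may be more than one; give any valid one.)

R ⇒ T ⇒ F ⇒ b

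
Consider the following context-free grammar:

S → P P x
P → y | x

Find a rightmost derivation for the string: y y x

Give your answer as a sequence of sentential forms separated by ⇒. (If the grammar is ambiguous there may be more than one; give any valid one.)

S ⇒ P P x ⇒ P y x ⇒ y y x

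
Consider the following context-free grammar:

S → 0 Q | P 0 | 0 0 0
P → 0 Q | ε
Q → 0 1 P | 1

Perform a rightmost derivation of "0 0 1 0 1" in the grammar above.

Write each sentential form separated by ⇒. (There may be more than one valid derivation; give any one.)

S ⇒ 0 Q ⇒ 0 0 1 P ⇒ 0 0 1 0 Q ⇒ 0 0 1 0 1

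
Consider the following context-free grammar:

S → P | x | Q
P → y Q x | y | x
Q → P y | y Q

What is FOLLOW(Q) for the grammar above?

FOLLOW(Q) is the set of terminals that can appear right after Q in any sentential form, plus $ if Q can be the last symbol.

We compute FOLLOW(Q) using the standard algorithm.
FOLLOW(S) starts with {$}.
FIRST(P) = {x, y}
FIRST(Q) = {x, y}
FIRST(S) = {x, y}
FOLLOW(P) = {$, y}
FOLLOW(Q) = {$, x}
FOLLOW(S) = {$}
Therefore, FOLLOW(Q) = {$, x}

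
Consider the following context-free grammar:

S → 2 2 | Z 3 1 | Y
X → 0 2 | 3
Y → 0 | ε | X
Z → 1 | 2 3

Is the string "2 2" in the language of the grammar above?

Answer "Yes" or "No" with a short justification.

Yes - a valid derivation exists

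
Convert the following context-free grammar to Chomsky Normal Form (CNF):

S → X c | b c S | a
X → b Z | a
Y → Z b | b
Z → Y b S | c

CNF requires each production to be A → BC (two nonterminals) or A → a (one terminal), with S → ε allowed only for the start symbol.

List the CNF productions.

TC → c; TB → b; S → a; X → a; Y → b; Z → c; S → X TC; S → TB X0; X0 → TC S; X → TB Z; Y → Z TB; Z → Y X1; X1 → TB S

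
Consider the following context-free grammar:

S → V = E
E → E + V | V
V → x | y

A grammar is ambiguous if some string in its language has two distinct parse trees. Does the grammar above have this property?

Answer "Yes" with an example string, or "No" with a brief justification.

No - the grammar is unambiguous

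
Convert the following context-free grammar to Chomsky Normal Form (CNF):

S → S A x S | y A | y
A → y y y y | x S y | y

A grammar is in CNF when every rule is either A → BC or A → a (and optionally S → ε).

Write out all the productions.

TX → x; TY → y; S → y; A → y; S → S X0; X0 → A X1; X1 → TX S; S → TY A; A → TY X2; X2 → TY X3; X3 → TY TY; A → TX X4; X4 → S TY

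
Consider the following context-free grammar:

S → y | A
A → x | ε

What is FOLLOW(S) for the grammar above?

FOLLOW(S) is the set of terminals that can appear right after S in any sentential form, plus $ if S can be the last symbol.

We compute FOLLOW(S) using the standard algorithm.
FOLLOW(S) starts with {$}.
FIRST(A) = {x, ε}
FIRST(S) = {x, y, ε}
FOLLOW(A) = {$}
FOLLOW(S) = {$}
Therefore, FOLLOW(S) = {$}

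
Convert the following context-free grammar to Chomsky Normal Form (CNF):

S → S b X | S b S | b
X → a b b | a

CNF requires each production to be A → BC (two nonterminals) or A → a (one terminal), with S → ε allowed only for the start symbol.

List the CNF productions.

TB → b; S → b; TA → a; X → a; S → S X0; X0 → TB X; S → S X1; X1 → TB S; X → TA X2; X2 → TB TB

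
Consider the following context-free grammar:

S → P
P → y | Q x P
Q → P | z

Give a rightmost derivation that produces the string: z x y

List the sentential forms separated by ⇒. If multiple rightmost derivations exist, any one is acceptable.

S ⇒ P ⇒ Q x P ⇒ Q x y ⇒ z x y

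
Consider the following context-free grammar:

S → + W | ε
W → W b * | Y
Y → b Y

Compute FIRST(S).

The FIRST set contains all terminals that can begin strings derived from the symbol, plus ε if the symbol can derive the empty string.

We compute FIRST(S) using the standard algorithm.
FIRST(S) = {+, ε}
FIRST(W) = {b}
FIRST(Y) = {b}
Therefore, FIRST(S) = {+, ε}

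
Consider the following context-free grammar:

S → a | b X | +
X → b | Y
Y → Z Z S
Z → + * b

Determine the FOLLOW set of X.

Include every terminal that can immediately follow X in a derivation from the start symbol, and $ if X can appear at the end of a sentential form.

We compute FOLLOW(X) using the standard algorithm.
FOLLOW(S) starts with {$}.
FIRST(S) = {+, a, b}
FIRST(X) = {+, b}
FIRST(Y) = {+}
FIRST(Z) = {+}
FOLLOW(S) = {$}
FOLLOW(X) = {$}
FOLLOW(Y) = {$}
FOLLOW(Z) = {+, a, b}
Therefore, FOLLOW(X) = {$}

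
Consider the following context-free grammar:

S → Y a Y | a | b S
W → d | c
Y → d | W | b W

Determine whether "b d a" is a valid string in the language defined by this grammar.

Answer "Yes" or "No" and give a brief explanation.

No - no valid derivation exists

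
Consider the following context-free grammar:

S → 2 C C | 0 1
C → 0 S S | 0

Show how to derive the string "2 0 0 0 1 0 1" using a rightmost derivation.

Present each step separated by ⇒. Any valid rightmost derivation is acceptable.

S ⇒ 2 C C ⇒ 2 C 0 S S ⇒ 2 C 0 S 0 1 ⇒ 2 C 0 0 1 0 1 ⇒ 2 0 0 0 1 0 1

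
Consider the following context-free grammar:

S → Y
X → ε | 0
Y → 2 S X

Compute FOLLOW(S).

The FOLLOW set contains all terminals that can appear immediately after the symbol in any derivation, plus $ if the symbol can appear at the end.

We compute FOLLOW(S) using the standard algorithm.
FOLLOW(S) starts with {$}.
FIRST(S) = {2}
FIRST(X) = {0, ε}
FIRST(Y) = {2}
FOLLOW(S) = {$, 0}
FOLLOW(X) = {$, 0}
FOLLOW(Y) = {$, 0}
Therefore, FOLLOW(S) = {$, 0}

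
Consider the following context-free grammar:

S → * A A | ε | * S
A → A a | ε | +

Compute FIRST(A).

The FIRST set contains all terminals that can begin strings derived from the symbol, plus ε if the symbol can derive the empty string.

We compute FIRST(A) using the standard algorithm.
FIRST(A) = {+, a, ε}
FIRST(S) = {*, ε}
Therefore, FIRST(A) = {+, a, ε}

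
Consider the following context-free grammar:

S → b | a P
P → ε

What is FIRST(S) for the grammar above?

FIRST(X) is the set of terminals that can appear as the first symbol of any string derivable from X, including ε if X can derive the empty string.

We compute FIRST(S) using the standard algorithm.
FIRST(P) = {ε}
FIRST(S) = {a, b}
Therefore, FIRST(S) = {a, b}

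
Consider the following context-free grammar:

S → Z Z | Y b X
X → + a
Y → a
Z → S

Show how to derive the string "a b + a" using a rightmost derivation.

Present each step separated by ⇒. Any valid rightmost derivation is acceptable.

S ⇒ Y b X ⇒ Y b + a ⇒ a b + a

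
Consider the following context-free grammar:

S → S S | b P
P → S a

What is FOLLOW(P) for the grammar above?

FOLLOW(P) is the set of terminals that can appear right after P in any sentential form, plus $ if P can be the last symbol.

We compute FOLLOW(P) using the standard algorithm.
FOLLOW(S) starts with {$}.
FIRST(P) = {b}
FIRST(S) = {b}
FOLLOW(P) = {$, a, b}
FOLLOW(S) = {$, a, b}
Therefore, FOLLOW(P) = {$, a, b}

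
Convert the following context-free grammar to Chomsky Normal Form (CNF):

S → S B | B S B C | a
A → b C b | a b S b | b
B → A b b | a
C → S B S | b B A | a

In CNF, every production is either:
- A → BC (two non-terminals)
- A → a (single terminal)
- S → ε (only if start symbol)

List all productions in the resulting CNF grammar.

S → a; TB → b; TA → a; A → b; B → a; C → a; S → S B; S → B X0; X0 → S X1; X1 → B C; A → TB X2; X2 → C TB; A → TA X3; X3 → TB X4; X4 → S TB; B → A X5; X5 → TB TB; C → S X6; X6 → B S; C → TB X7; X7 → B A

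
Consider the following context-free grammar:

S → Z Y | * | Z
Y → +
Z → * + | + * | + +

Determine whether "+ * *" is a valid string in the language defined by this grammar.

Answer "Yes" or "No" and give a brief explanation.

No - no valid derivation exists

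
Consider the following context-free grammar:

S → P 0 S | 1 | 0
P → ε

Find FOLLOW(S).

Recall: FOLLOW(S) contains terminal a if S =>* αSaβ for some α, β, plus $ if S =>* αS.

We compute FOLLOW(S) using the standard algorithm.
FOLLOW(S) starts with {$}.
FIRST(P) = {ε}
FIRST(S) = {0, 1}
FOLLOW(P) = {0}
FOLLOW(S) = {$}
Therefore, FOLLOW(S) = {$}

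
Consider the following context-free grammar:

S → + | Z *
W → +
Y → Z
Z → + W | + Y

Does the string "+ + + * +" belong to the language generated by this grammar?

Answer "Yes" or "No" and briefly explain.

No - no valid derivation exists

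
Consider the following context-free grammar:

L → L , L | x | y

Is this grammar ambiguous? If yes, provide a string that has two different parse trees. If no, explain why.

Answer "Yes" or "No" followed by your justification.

Yes - the string 'x , x , x , x , x' has two distinct leftmost derivations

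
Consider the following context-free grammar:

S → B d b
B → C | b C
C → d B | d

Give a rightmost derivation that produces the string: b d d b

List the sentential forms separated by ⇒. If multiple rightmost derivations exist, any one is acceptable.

S ⇒ B d b ⇒ b C d b ⇒ b d d b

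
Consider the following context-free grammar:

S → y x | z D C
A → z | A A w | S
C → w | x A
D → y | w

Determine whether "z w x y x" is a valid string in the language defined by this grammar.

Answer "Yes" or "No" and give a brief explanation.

Yes - a valid derivation exists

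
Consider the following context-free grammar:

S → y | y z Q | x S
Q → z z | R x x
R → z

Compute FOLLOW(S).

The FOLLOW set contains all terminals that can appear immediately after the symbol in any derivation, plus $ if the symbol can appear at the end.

We compute FOLLOW(S) using the standard algorithm.
FOLLOW(S) starts with {$}.
FIRST(Q) = {z}
FIRST(R) = {z}
FIRST(S) = {x, y}
FOLLOW(Q) = {$}
FOLLOW(R) = {x}
FOLLOW(S) = {$}
Therefore, FOLLOW(S) = {$}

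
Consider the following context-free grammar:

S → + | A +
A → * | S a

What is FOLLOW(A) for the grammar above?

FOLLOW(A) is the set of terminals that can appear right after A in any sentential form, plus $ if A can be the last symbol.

We compute FOLLOW(A) using the standard algorithm.
FOLLOW(S) starts with {$}.
FIRST(A) = {*, +}
FIRST(S) = {*, +}
FOLLOW(A) = {+}
FOLLOW(S) = {$, a}
Therefore, FOLLOW(A) = {+}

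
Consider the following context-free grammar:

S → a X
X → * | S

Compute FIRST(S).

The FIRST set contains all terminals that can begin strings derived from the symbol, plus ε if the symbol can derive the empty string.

We compute FIRST(S) using the standard algorithm.
FIRST(S) = {a}
FIRST(X) = {*, a}
Therefore, FIRST(S) = {a}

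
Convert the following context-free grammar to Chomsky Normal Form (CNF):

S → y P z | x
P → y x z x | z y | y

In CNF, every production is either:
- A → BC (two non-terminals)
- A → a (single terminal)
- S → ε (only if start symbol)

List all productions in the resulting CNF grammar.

TY → y; TZ → z; S → x; TX → x; P → y; S → TY X0; X0 → P TZ; P → TY X1; X1 → TX X2; X2 → TZ TX; P → TZ TY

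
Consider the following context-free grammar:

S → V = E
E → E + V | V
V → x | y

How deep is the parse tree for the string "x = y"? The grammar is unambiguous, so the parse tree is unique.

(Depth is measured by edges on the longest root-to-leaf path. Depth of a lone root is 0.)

3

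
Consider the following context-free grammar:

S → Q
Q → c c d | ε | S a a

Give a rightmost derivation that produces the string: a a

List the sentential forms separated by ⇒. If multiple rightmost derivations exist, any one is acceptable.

S ⇒ Q ⇒ S a a ⇒ Q a a ⇒ a a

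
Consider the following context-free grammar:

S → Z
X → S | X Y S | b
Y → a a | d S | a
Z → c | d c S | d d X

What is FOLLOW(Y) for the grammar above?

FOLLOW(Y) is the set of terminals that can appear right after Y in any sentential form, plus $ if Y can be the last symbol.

We compute FOLLOW(Y) using the standard algorithm.
FOLLOW(S) starts with {$}.
FIRST(S) = {c, d}
FIRST(X) = {b, c, d}
FIRST(Y) = {a, d}
FIRST(Z) = {c, d}
FOLLOW(S) = {$, a, c, d}
FOLLOW(X) = {$, a, c, d}
FOLLOW(Y) = {c, d}
FOLLOW(Z) = {$, a, c, d}
Therefore, FOLLOW(Y) = {c, d}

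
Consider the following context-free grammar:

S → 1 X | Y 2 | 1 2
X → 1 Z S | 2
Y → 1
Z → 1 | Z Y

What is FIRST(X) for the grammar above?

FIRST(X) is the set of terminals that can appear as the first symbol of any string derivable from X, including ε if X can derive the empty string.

We compute FIRST(X) using the standard algorithm.
FIRST(S) = {1}
FIRST(X) = {1, 2}
FIRST(Y) = {1}
FIRST(Z) = {1}
Therefore, FIRST(X) = {1, 2}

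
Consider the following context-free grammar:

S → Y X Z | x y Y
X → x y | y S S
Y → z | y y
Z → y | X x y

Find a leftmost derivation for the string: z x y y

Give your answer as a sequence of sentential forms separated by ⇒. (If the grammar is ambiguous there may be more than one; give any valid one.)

S ⇒ Y X Z ⇒ z X Z ⇒ z x y Z ⇒ z x y y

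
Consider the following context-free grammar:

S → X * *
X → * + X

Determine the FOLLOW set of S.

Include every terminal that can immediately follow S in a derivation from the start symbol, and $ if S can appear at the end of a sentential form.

We compute FOLLOW(S) using the standard algorithm.
FOLLOW(S) starts with {$}.
FIRST(S) = {*}
FIRST(X) = {*}
FOLLOW(S) = {$}
FOLLOW(X) = {*}
Therefore, FOLLOW(S) = {$}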